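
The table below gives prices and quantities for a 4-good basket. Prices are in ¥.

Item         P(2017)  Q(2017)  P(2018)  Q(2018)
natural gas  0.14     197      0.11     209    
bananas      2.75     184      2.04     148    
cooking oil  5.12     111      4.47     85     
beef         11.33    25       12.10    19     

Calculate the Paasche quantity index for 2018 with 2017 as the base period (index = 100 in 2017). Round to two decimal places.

78.18

Paasche quantity index uses current-period prices as weights.
ΣP(2018)·Q(2018) = 0.11×209 + 2.04×148 + 4.47×85 + 12.10×19 = 22.99 + 301.92 + 379.95 + 229.9 = 934.76
ΣP(2018)·Q(2017) = 0.11×197 + 2.04×184 + 4.47×111 + 12.10×25 = 21.67 + 375.36 + 496.17 + 302.5 = 1195.7
Index = 934.76 / 1195.7 × 100 = 78.1768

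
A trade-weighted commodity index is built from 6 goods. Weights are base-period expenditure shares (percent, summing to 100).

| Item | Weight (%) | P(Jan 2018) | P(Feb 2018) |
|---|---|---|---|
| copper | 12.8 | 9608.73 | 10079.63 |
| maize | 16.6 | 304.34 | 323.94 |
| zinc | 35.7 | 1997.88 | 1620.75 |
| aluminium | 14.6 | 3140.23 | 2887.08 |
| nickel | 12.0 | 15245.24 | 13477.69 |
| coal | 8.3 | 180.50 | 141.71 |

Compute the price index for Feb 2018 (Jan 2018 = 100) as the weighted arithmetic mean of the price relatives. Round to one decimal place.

copper: 12.8 × (10079.63/9608.73) = 12.8 × 1.049008 = 13.4273
maize: 16.6 × (323.94/304.34) = 16.6 × 1.064402 = 17.6691
zinc: 35.7 × (1620.75/1997.88) = 35.7 × 0.811235 = 28.9611
aluminium: 14.6 × (2887.08/3140.23) = 14.6 × 0.919385 = 13.4230
nickel: 12.0 × (13477.69/15245.24) = 12.0 × 0.884059 = 10.6087
coal: 8.3 × (141.71/180.50) = 8.3 × 0.785097 = 6.5163
Index = Σ wᵢ·(p₁ᵢ/p₀ᵢ) = 13.4273 + 17.6691 + 28.9611 + 13.4230 + 10.6087 + 6.5163 = 90.6055

90.6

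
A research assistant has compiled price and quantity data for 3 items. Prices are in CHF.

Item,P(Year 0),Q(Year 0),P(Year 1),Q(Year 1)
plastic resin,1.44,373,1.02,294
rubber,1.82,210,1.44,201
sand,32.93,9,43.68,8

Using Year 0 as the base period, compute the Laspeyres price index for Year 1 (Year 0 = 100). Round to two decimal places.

88.51

Laspeyres price index uses base-period quantities as weights.
ΣP(Year 1)·Q(Year 0) = 1.02×373 + 1.44×210 + 43.68×9 = 380.46 + 302.4 + 393.12 = 1075.98
ΣP(Year 0)·Q(Year 0) = 1.44×373 + 1.82×210 + 32.93×9 = 537.12 + 382.2 + 296.37 = 1215.69
Index = 1075.98 / 1215.69 × 100 = 88.5078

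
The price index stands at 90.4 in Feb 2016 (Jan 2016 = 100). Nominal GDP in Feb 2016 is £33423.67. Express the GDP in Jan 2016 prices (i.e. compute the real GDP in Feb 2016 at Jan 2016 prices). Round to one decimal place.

Real = Nominal ÷ (Index/100) = 33423.67 ÷ (90.4/100)
     = 33423.67 ÷ 0.904 = 36973.0863

36973.1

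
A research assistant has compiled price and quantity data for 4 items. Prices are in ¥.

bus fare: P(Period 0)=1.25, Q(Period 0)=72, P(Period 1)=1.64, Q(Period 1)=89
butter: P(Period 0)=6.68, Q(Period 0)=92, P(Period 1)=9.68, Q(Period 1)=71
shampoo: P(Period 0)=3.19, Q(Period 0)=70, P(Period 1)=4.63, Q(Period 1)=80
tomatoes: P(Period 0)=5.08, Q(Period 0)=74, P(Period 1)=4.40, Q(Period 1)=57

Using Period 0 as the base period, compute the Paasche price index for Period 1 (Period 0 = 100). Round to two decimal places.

128.68

Paasche price index uses current-period quantities as weights.
ΣP(Period 1)·Q(Period 1) = 1.64×89 + 9.68×71 + 4.63×80 + 4.40×57 = 145.96 + 687.28 + 370.4 + 250.8 = 1454.44
ΣP(Period 0)·Q(Period 1) = 1.25×89 + 6.68×71 + 3.19×80 + 5.08×57 = 111.25 + 474.28 + 255.2 + 289.56 = 1130.29
Index = 1454.44 / 1130.29 × 100 = 128.6785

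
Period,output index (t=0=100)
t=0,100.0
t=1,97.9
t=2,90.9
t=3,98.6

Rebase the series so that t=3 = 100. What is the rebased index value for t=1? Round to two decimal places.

Rebased(t=1) = 97.9 / 98.6 × 100 = 99.2901

99.29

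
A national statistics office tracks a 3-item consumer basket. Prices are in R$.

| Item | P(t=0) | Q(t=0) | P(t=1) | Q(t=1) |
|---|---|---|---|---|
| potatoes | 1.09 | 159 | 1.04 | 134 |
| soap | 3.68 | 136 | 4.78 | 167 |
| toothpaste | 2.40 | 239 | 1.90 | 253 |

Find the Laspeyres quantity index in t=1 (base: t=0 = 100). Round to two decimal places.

Laspeyres quantity index uses base-period prices as weights.
ΣP(t=0)·Q(t=1) = 1.09×134 + 3.68×167 + 2.40×253 = 146.06 + 614.56 + 607.2 = 1367.82
ΣP(t=0)·Q(t=0) = 1.09×159 + 3.68×136 + 2.40×239 = 173.31 + 500.48 + 573.6 = 1247.39
Index = 1367.82 / 1247.39 × 100 = 109.6546

109.65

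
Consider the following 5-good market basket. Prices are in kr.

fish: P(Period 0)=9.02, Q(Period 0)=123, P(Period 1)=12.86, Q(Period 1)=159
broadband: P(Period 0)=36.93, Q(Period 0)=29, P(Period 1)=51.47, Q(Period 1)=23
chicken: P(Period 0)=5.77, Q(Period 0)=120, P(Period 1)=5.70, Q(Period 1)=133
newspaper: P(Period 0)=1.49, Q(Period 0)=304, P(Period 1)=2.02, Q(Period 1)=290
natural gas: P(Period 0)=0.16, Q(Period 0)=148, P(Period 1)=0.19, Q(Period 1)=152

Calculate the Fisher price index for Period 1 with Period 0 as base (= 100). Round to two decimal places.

131.29

Laspeyres component (base-period weights):
ΣP(Period 1)Q(Period 0) = 12.86×123 + 51.47×29 + 5.70×120 + 2.02×304 + 0.19×148 = 1581.78 + 1492.63 + 684 + 614.08 + 28.12 = 4400.61
ΣP(Period 0)Q(Period 0) = 9.02×123 + 36.93×29 + 5.77×120 + 1.49×304 + 0.16×148 = 1109.46 + 1070.97 + 692.4 + 452.96 + 23.68 = 3349.47
L = 4400.61 / 3349.47 × 100 = 131.3823
Paasche component (current-period weights):
ΣP(Period 1)Q(Period 1) = 12.86×159 + 51.47×23 + 5.70×133 + 2.02×290 + 0.19×152 = 2044.74 + 1183.81 + 758.1 + 585.8 + 28.88 = 4601.33
ΣP(Period 0)Q(Period 1) = 9.02×159 + 36.93×23 + 5.77×133 + 1.49×290 + 0.16×152 = 1434.18 + 849.39 + 767.41 + 432.1 + 24.32 = 3507.4
P = 4601.33 / 3507.4 × 100 = 131.1892
Fisher = √(L × P) = √(131.3823 × 131.1892) = 131.2857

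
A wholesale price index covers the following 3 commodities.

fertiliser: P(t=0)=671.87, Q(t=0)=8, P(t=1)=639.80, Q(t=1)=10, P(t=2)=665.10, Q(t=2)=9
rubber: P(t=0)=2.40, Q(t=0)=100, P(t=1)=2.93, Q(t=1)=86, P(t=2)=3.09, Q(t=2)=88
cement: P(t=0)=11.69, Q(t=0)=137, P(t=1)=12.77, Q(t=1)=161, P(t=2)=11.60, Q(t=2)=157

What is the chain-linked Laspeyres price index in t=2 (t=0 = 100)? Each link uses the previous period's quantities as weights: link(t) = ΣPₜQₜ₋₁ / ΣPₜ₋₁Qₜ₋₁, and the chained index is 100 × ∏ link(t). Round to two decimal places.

Link t=0→t=1:
ΣP(t=1)Q(t=0) = 639.80×8 + 2.93×100 + 12.77×137 = 5118.4 + 293 + 1749.49 = 7160.89
ΣP(t=0)Q(t=0) = 671.87×8 + 2.40×100 + 11.69×137 = 5374.96 + 240 + 1601.53 = 7216.49
link = 7160.89/7216.49 = 0.992295
Link t=1→t=2:
ΣP(t=2)Q(t=1) = 665.10×10 + 3.09×86 + 11.60×161 = 6651 + 265.74 + 1867.6 = 8784.34
ΣP(t=1)Q(t=1) = 639.80×10 + 2.93×86 + 12.77×161 = 6398 + 251.98 + 2055.97 = 8705.95
link = 8784.34/8705.95 = 1.009004
Chained index = 100 × 0.992295 × 1.009004 = 100.1230

100.12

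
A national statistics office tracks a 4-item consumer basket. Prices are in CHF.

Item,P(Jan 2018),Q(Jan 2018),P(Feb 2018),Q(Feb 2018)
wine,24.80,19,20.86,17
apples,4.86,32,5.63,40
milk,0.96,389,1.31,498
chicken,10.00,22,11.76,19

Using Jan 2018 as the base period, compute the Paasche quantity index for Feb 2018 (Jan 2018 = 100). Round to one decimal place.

108.2

Paasche quantity index uses current-period prices as weights.
ΣP(Feb 2018)·Q(Feb 2018) = 20.86×17 + 5.63×40 + 1.31×498 + 11.76×19 = 354.62 + 225.2 + 652.38 + 223.44 = 1455.64
ΣP(Feb 2018)·Q(Jan 2018) = 20.86×19 + 5.63×32 + 1.31×389 + 11.76×22 = 396.34 + 180.16 + 509.59 + 258.72 = 1344.81
Index = 1455.64 / 1344.81 × 100 = 108.2413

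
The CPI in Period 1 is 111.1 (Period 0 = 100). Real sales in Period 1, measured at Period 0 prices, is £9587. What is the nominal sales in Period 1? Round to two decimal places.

Nominal = Real × (Index/100) = 9587 × (111.1/100)
        = 9587 × 1.111 = 10651.1570

10651.16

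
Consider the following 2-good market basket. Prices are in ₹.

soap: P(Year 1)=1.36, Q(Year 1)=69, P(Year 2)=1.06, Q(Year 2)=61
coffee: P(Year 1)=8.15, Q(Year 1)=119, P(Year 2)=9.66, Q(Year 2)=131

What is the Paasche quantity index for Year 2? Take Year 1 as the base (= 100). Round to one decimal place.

108.8

Paasche quantity index uses current-period prices as weights.
ΣP(Year 2)·Q(Year 2) = 1.06×61 + 9.66×131 = 64.66 + 1265.46 = 1330.12
ΣP(Year 2)·Q(Year 1) = 1.06×69 + 9.66×119 = 73.14 + 1149.54 = 1222.68
Index = 1330.12 / 1222.68 × 100 = 108.7873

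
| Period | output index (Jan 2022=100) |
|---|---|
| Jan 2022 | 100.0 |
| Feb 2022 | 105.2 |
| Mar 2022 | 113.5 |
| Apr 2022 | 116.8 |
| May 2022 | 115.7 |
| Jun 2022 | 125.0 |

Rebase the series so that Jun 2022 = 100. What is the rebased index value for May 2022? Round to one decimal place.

Rebased(May 2022) = 115.7 / 125.0 × 100 = 92.5600

92.6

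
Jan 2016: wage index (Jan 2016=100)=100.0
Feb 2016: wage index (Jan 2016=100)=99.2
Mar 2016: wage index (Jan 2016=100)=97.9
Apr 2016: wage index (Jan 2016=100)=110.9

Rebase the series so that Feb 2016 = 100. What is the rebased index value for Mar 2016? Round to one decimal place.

98.7

Rebased(Mar 2016) = 97.9 / 99.2 × 100 = 98.6895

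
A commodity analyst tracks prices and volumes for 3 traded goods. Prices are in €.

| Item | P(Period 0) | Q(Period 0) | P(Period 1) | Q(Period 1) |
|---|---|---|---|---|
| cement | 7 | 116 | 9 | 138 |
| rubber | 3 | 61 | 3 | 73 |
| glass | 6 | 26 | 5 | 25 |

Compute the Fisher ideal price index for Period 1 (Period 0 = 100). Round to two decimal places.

Laspeyres component (base-period weights):
ΣP(Period 1)Q(Period 0) = 9×116 + 3×61 + 5×26 = 1044 + 183 + 130 = 1357
ΣP(Period 0)Q(Period 0) = 7×116 + 3×61 + 6×26 = 812 + 183 + 156 = 1151
L = 1357 / 1151 × 100 = 117.8975
Paasche component (current-period weights):
ΣP(Period 1)Q(Period 1) = 9×138 + 3×73 + 5×25 = 1242 + 219 + 125 = 1586
ΣP(Period 0)Q(Period 1) = 7×138 + 3×73 + 6×25 = 966 + 219 + 150 = 1335
P = 1586 / 1335 × 100 = 118.8015
Fisher = √(L × P) = √(117.8975 × 118.8015) = 118.3486

118.35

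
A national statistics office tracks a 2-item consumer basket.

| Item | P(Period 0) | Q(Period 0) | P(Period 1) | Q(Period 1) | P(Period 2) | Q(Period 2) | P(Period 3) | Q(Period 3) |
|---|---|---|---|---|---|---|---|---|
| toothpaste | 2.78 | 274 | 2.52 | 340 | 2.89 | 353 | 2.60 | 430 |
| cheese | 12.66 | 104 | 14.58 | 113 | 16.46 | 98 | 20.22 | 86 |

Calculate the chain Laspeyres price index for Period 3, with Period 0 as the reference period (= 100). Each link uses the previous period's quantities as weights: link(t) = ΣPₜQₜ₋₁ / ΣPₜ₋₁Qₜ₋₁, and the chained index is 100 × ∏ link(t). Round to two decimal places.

132.70

Link Period 0→Period 1:
ΣP(Period 1)Q(Period 0) = 2.52×274 + 14.58×104 = 690.48 + 1516.32 = 2206.8
ΣP(Period 0)Q(Period 0) = 2.78×274 + 12.66×104 = 761.72 + 1316.64 = 2078.36
link = 2206.8/2078.36 = 1.061799
Link Period 1→Period 2:
ΣP(Period 2)Q(Period 1) = 2.89×340 + 16.46×113 = 982.6 + 1859.98 = 2842.58
ΣP(Period 1)Q(Period 1) = 2.52×340 + 14.58×113 = 856.8 + 1647.54 = 2504.34
link = 2842.58/2504.34 = 1.135062
Link Period 2→Period 3:
ΣP(Period 3)Q(Period 2) = 2.60×353 + 20.22×98 = 917.8 + 1981.56 = 2899.36
ΣP(Period 2)Q(Period 2) = 2.89×353 + 16.46×98 = 1020.17 + 1613.08 = 2633.25
link = 2899.36/2633.25 = 1.101058
Chained index = 100 × 1.061799 × 1.135062 × 1.101058 = 132.7002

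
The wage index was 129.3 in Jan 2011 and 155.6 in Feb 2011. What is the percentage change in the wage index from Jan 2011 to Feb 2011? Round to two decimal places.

Change = (155.6 − 129.3) / 129.3 × 100
       = 26.3 / 129.3 × 100 = 20.3403%

20.34%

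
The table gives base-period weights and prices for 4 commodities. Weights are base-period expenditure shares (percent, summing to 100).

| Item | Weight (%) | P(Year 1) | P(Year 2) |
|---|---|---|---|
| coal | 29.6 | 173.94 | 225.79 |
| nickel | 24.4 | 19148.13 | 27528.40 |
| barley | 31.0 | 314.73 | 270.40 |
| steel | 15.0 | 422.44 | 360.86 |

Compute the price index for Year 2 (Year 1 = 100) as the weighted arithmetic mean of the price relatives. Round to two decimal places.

coal: 29.6 × (225.79/173.94) = 29.6 × 1.298091 = 38.4235
nickel: 24.4 × (27528.40/19148.13) = 24.4 × 1.437655 = 35.0788
barley: 31.0 × (270.40/314.73) = 31.0 × 0.859149 = 26.6336
steel: 15.0 × (360.86/422.44) = 15.0 × 0.854228 = 12.8134
Index = Σ wᵢ·(p₁ᵢ/p₀ᵢ) = 38.4235 + 35.0788 + 26.6336 + 12.8134 = 112.9493

112.95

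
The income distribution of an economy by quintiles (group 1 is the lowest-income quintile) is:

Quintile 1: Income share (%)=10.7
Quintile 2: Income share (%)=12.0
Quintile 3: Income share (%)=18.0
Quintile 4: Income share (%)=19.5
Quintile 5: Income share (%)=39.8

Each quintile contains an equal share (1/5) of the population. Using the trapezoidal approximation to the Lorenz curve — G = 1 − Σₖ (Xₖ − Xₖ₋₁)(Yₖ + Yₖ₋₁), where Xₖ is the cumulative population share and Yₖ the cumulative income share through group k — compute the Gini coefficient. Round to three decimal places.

Cumulative income shares Yₖ: 0.1070, 0.2270, 0.4070, 0.6020, 1.0000
Σ (Xₖ−Xₖ₋₁)(Yₖ+Yₖ₋₁) = (1/5)(0.1070+0.0000) + (1/5)(0.2270+0.1070) + (1/5)(0.4070+0.2270) + (1/5)(0.6020+0.4070) + (1/5)(1.0000+0.6020)
  = 0.0214 + 0.0668 + 0.1268 + 0.2018 + 0.3204 = 0.7372
G = 1 − 0.7372 = 0.2628

0.263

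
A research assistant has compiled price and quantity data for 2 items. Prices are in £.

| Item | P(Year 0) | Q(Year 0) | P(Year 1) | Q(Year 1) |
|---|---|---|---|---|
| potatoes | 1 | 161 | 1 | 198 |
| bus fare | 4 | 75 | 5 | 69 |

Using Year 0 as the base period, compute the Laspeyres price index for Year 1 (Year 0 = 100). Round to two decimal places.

116.27

Laspeyres price index uses base-period quantities as weights.
ΣP(Year 1)·Q(Year 0) = 1×161 + 5×75 = 161 + 375 = 536
ΣP(Year 0)·Q(Year 0) = 1×161 + 4×75 = 161 + 300 = 461
Index = 536 / 461 × 100 = 116.2690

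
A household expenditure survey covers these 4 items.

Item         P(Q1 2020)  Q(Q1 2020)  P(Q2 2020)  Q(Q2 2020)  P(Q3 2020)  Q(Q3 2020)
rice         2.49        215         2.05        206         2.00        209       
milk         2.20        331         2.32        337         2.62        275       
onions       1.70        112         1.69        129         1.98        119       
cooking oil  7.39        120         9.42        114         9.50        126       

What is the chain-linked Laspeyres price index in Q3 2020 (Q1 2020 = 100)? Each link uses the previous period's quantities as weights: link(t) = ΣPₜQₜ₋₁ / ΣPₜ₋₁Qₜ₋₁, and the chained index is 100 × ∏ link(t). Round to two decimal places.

113.96

Link Q1 2020→Q2 2020:
ΣP(Q2 2020)Q(Q1 2020) = 2.05×215 + 2.32×331 + 1.69×112 + 9.42×120 = 440.75 + 767.92 + 189.28 + 1130.4 = 2528.35
ΣP(Q1 2020)Q(Q1 2020) = 2.49×215 + 2.20×331 + 1.70×112 + 7.39×120 = 535.35 + 728.2 + 190.4 + 886.8 = 2340.75
link = 2528.35/2340.75 = 1.080145
Link Q2 2020→Q3 2020:
ΣP(Q3 2020)Q(Q2 2020) = 2.00×206 + 2.62×337 + 1.98×129 + 9.50×114 = 412 + 882.94 + 255.42 + 1083 = 2633.36
ΣP(Q2 2020)Q(Q2 2020) = 2.05×206 + 2.32×337 + 1.69×129 + 9.42×114 = 422.3 + 781.84 + 218.01 + 1073.88 = 2496.03
link = 2633.36/2496.03 = 1.055019
Chained index = 100 × 1.080145 × 1.055019 = 113.9574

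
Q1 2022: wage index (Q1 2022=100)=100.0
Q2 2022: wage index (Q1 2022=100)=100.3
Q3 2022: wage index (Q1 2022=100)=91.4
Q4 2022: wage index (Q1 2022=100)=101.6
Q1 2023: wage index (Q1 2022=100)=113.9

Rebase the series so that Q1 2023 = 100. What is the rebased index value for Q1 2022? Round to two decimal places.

87.80

Rebased(Q1 2022) = 100.0 / 113.9 × 100 = 87.7963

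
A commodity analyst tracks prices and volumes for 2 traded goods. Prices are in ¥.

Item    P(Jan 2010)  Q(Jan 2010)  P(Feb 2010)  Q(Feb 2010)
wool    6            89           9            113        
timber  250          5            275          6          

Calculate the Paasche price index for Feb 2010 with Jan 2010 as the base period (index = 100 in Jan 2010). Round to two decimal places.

122.45

Paasche price index uses current-period quantities as weights.
ΣP(Feb 2010)·Q(Feb 2010) = 9×113 + 275×6 = 1017 + 1650 = 2667
ΣP(Jan 2010)·Q(Feb 2010) = 6×113 + 250×6 = 678 + 1500 = 2178
Index = 2667 / 2178 × 100 = 122.4518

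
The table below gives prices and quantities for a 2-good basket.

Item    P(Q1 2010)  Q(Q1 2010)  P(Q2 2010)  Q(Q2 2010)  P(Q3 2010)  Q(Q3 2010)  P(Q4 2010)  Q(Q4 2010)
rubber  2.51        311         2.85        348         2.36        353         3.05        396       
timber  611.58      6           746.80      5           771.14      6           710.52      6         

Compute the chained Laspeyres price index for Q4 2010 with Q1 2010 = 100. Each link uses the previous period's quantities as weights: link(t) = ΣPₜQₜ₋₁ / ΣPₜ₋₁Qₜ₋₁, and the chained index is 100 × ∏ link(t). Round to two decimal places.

Link Q1 2010→Q2 2010:
ΣP(Q2 2010)Q(Q1 2010) = 2.85×311 + 746.80×6 = 886.35 + 4480.8 = 5367.15
ΣP(Q1 2010)Q(Q1 2010) = 2.51×311 + 611.58×6 = 780.61 + 3669.48 = 4450.09
link = 5367.15/4450.09 = 1.206077
Link Q2 2010→Q3 2010:
ΣP(Q3 2010)Q(Q2 2010) = 2.36×348 + 771.14×5 = 821.28 + 3855.7 = 4676.98
ΣP(Q2 2010)Q(Q2 2010) = 2.85×348 + 746.80×5 = 991.8 + 3734 = 4725.8
link = 4676.98/4725.8 = 0.989669
Link Q3 2010→Q4 2010:
ΣP(Q4 2010)Q(Q3 2010) = 3.05×353 + 710.52×6 = 1076.65 + 4263.12 = 5339.77
ΣP(Q3 2010)Q(Q3 2010) = 2.36×353 + 771.14×6 = 833.08 + 4626.84 = 5459.92
link = 5339.77/5459.92 = 0.977994
Chained index = 100 × 1.206077 × 0.989669 × 0.977994 = 116.7351

116.74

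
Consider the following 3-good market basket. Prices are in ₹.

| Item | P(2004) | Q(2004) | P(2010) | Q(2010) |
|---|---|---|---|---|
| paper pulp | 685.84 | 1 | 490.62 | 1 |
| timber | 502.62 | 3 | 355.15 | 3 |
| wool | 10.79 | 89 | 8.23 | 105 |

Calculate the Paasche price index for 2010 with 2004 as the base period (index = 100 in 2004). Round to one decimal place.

72.8

Paasche price index uses current-period quantities as weights.
ΣP(2010)·Q(2010) = 490.62×1 + 355.15×3 + 8.23×105 = 490.62 + 1065.45 + 864.15 = 2420.22
ΣP(2004)·Q(2010) = 685.84×1 + 502.62×3 + 10.79×105 = 685.84 + 1507.86 + 1132.95 = 3326.65
Index = 2420.22 / 3326.65 × 100 = 72.7525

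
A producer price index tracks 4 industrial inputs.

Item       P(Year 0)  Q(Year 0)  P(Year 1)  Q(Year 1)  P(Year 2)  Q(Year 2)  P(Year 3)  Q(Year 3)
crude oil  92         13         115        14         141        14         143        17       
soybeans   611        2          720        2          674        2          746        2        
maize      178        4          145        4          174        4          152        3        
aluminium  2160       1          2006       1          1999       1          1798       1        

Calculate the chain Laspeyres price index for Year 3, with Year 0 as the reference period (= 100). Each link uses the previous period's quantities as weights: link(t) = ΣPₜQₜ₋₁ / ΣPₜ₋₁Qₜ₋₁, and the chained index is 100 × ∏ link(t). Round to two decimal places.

109.26

Link Year 0→Year 1:
ΣP(Year 1)Q(Year 0) = 115×13 + 720×2 + 145×4 + 2006×1 = 1495 + 1440 + 580 + 2006 = 5521
ΣP(Year 0)Q(Year 0) = 92×13 + 611×2 + 178×4 + 2160×1 = 1196 + 1222 + 712 + 2160 = 5290
link = 5521/5290 = 1.043667
Link Year 1→Year 2:
ΣP(Year 2)Q(Year 1) = 141×14 + 674×2 + 174×4 + 1999×1 = 1974 + 1348 + 696 + 1999 = 6017
ΣP(Year 1)Q(Year 1) = 115×14 + 720×2 + 145×4 + 2006×1 = 1610 + 1440 + 580 + 2006 = 5636
link = 6017/5636 = 1.067601
Link Year 2→Year 3:
ΣP(Year 3)Q(Year 2) = 143×14 + 746×2 + 152×4 + 1798×1 = 2002 + 1492 + 608 + 1798 = 5900
ΣP(Year 2)Q(Year 2) = 141×14 + 674×2 + 174×4 + 1999×1 = 1974 + 1348 + 696 + 1999 = 6017
link = 5900/6017 = 0.980555
Chained index = 100 × 1.043667 × 1.067601 × 0.980555 = 109.2554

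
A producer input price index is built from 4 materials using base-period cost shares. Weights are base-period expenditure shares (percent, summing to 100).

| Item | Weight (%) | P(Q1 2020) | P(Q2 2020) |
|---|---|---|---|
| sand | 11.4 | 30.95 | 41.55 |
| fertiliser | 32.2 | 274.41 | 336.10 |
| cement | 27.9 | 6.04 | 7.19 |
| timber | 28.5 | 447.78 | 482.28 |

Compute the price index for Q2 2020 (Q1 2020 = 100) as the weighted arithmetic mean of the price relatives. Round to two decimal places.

118.65

sand: 11.4 × (41.55/30.95) = 11.4 × 1.342488 = 15.3044
fertiliser: 32.2 × (336.10/274.41) = 32.2 × 1.224810 = 39.4389
cement: 27.9 × (7.19/6.04) = 27.9 × 1.190397 = 33.2121
timber: 28.5 × (482.28/447.78) = 28.5 × 1.077047 = 30.6958
Index = Σ wᵢ·(p₁ᵢ/p₀ᵢ) = 15.3044 + 39.4389 + 33.2121 + 30.6958 = 118.6511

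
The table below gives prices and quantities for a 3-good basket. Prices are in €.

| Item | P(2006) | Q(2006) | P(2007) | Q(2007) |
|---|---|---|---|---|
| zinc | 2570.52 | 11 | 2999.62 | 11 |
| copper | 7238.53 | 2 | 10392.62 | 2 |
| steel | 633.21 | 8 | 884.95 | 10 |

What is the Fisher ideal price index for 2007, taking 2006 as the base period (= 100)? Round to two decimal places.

Laspeyres component (base-period weights):
ΣP(2007)Q(2006) = 2999.62×11 + 10392.62×2 + 884.95×8 = 32995.82 + 20785.24 + 7079.6 = 60860.66
ΣP(2006)Q(2006) = 2570.52×11 + 7238.53×2 + 633.21×8 = 28275.72 + 14477.06 + 5065.68 = 47818.46
L = 60860.66 / 47818.46 × 100 = 127.2744
Paasche component (current-period weights):
ΣP(2007)Q(2007) = 2999.62×11 + 10392.62×2 + 884.95×10 = 32995.82 + 20785.24 + 8849.5 = 62630.56
ΣP(2006)Q(2007) = 2570.52×11 + 7238.53×2 + 633.21×10 = 28275.72 + 14477.06 + 6332.1 = 49084.88
P = 62630.56 / 49084.88 × 100 = 127.5964
Fisher = √(L × P) = √(127.2744 × 127.5964) = 127.4353

127.44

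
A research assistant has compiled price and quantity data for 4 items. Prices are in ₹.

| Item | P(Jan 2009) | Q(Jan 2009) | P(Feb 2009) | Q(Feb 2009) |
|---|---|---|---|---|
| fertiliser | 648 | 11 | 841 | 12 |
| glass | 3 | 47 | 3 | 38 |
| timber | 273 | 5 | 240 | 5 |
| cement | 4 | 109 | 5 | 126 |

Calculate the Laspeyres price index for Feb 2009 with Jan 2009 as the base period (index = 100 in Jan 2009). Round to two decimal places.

Laspeyres price index uses base-period quantities as weights.
ΣP(Feb 2009)·Q(Jan 2009) = 841×11 + 3×47 + 240×5 + 5×109 = 9251 + 141 + 1200 + 545 = 11137
ΣP(Jan 2009)·Q(Jan 2009) = 648×11 + 3×47 + 273×5 + 4×109 = 7128 + 141 + 1365 + 436 = 9070
Index = 11137 / 9070 × 100 = 122.7894

122.79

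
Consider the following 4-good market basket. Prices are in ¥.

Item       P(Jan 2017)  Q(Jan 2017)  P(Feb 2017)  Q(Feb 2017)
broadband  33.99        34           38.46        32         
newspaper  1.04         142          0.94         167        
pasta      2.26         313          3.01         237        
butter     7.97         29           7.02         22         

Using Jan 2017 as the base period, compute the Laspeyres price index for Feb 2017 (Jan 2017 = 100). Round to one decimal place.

115.4

Laspeyres price index uses base-period quantities as weights.
ΣP(Feb 2017)·Q(Jan 2017) = 38.46×34 + 0.94×142 + 3.01×313 + 7.02×29 = 1307.64 + 133.48 + 942.13 + 203.58 = 2586.83
ΣP(Jan 2017)·Q(Jan 2017) = 33.99×34 + 1.04×142 + 2.26×313 + 7.97×29 = 1155.66 + 147.68 + 707.38 + 231.13 = 2241.85
Index = 2586.83 / 2241.85 × 100 = 115.3882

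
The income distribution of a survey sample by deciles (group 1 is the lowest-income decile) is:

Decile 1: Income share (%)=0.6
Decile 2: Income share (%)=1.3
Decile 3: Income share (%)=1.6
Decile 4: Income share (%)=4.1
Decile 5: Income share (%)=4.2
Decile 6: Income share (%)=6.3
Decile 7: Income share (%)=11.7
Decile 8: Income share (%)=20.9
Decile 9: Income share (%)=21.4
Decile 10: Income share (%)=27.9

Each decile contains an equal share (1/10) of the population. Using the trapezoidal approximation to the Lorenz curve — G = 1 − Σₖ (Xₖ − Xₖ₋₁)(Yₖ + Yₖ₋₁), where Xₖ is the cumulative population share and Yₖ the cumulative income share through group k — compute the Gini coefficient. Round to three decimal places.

Cumulative income shares Yₖ: 0.0060, 0.0190, 0.0350, 0.0760, 0.1180, 0.1810, 0.2980, 0.5070, 0.7210, 1.0000
Σ (Xₖ−Xₖ₋₁)(Yₖ+Yₖ₋₁) = (1/10)(0.0060+0.0000) + (1/10)(0.0190+0.0060) + (1/10)(0.0350+0.0190) + (1/10)(0.0760+0.0350) + (1/10)(0.1180+0.0760) + (1/10)(0.1810+0.1180) + (1/10)(0.2980+0.1810) + (1/10)(0.5070+0.2980) + (1/10)(0.7210+0.5070) + (1/10)(1.0000+0.7210)
  = 0.0006 + 0.0025 + 0.0054 + 0.0111 + 0.0194 + 0.0299 + 0.0479 + 0.0805 + 0.1228 + 0.1721 = 0.4922
G = 1 − 0.4922 = 0.5078

0.508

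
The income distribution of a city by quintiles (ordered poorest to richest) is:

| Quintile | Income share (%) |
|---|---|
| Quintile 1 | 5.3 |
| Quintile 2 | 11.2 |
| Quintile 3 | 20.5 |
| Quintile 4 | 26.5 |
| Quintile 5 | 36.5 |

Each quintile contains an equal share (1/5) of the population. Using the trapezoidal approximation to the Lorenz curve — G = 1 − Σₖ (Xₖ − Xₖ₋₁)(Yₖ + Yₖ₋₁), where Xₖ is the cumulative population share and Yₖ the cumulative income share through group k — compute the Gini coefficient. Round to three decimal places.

Cumulative income shares Yₖ: 0.0530, 0.1650, 0.3700, 0.6350, 1.0000
Σ (Xₖ−Xₖ₋₁)(Yₖ+Yₖ₋₁) = (1/5)(0.0530+0.0000) + (1/5)(0.1650+0.0530) + (1/5)(0.3700+0.1650) + (1/5)(0.6350+0.3700) + (1/5)(1.0000+0.6350)
  = 0.0106 + 0.0436 + 0.1070 + 0.2010 + 0.3270 = 0.6892
G = 1 − 0.6892 = 0.3108

0.311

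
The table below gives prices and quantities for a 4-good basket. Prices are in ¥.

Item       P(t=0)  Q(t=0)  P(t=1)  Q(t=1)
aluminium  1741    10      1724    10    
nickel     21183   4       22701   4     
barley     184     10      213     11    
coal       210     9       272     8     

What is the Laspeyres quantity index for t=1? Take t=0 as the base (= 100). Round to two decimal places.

Laspeyres quantity index uses base-period prices as weights.
ΣP(t=0)·Q(t=1) = 1741×10 + 21183×4 + 184×11 + 210×8 = 17410 + 84732 + 2024 + 1680 = 105846
ΣP(t=0)·Q(t=0) = 1741×10 + 21183×4 + 184×10 + 210×9 = 17410 + 84732 + 1840 + 1890 = 105872
Index = 105846 / 105872 × 100 = 99.9754

99.98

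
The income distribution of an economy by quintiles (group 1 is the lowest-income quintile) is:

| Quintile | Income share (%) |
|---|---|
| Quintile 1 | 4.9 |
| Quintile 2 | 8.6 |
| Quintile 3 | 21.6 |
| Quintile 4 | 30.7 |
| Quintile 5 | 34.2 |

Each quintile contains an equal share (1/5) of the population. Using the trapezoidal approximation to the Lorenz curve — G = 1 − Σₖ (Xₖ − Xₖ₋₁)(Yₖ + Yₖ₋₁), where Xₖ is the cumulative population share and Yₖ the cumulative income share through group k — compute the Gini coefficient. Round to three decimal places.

0.323

Cumulative income shares Yₖ: 0.0490, 0.1350, 0.3510, 0.6580, 1.0000
Σ (Xₖ−Xₖ₋₁)(Yₖ+Yₖ₋₁) = (1/5)(0.0490+0.0000) + (1/5)(0.1350+0.0490) + (1/5)(0.3510+0.1350) + (1/5)(0.6580+0.3510) + (1/5)(1.0000+0.6580)
  = 0.0098 + 0.0368 + 0.0972 + 0.2018 + 0.3316 = 0.6772
G = 1 − 0.6772 = 0.3228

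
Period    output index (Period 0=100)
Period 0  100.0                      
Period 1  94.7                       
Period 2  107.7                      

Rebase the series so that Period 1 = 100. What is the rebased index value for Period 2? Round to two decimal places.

113.73

Rebased(Period 2) = 107.7 / 94.7 × 100 = 113.7276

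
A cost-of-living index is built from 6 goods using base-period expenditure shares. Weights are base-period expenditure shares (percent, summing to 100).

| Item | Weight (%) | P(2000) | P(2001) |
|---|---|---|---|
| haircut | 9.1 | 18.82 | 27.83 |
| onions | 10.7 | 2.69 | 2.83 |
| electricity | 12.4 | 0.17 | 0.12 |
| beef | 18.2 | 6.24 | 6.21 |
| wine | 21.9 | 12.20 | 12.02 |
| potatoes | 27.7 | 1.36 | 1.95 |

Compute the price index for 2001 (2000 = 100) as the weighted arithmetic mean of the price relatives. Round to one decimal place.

112.9

haircut: 9.1 × (27.83/18.82) = 9.1 × 1.478746 = 13.4566
onions: 10.7 × (2.83/2.69) = 10.7 × 1.052045 = 11.2569
electricity: 12.4 × (0.12/0.17) = 12.4 × 0.705882 = 8.7529
beef: 18.2 × (6.21/6.24) = 18.2 × 0.995192 = 18.1125
wine: 21.9 × (12.02/12.20) = 21.9 × 0.985246 = 21.5769
potatoes: 27.7 × (1.95/1.36) = 27.7 × 1.433824 = 39.7169
Index = Σ wᵢ·(p₁ᵢ/p₀ᵢ) = 13.4566 + 11.2569 + 8.7529 + 18.1125 + 21.5769 + 39.7169 = 112.8727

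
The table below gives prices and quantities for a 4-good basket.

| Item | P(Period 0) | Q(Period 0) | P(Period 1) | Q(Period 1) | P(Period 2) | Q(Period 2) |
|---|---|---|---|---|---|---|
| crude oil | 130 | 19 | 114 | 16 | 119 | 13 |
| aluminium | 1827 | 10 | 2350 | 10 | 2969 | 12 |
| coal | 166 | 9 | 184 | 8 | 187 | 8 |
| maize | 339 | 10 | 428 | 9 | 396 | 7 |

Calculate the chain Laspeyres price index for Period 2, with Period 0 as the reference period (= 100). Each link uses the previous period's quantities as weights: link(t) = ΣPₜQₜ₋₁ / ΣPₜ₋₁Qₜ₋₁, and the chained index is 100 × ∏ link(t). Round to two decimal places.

147.50

Link Period 0→Period 1:
ΣP(Period 1)Q(Period 0) = 114×19 + 2350×10 + 184×9 + 428×10 = 2166 + 23500 + 1656 + 4280 = 31602
ΣP(Period 0)Q(Period 0) = 130×19 + 1827×10 + 166×9 + 339×10 = 2470 + 18270 + 1494 + 3390 = 25624
link = 31602/25624 = 1.233297
Link Period 1→Period 2:
ΣP(Period 2)Q(Period 1) = 119×16 + 2969×10 + 187×8 + 396×9 = 1904 + 29690 + 1496 + 3564 = 36654
ΣP(Period 1)Q(Period 1) = 114×16 + 2350×10 + 184×8 + 428×9 = 1824 + 23500 + 1472 + 3852 = 30648
link = 36654/30648 = 1.195967
Chained index = 100 × 1.233297 × 1.195967 = 147.4983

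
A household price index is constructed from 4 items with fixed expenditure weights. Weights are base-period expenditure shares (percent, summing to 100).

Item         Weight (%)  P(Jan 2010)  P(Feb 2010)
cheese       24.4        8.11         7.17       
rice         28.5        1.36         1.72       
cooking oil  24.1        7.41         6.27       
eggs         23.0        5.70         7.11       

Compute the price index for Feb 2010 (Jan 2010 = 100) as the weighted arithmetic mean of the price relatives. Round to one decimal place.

106.7

cheese: 24.4 × (7.17/8.11) = 24.4 × 0.884094 = 21.5719
rice: 28.5 × (1.72/1.36) = 28.5 × 1.264706 = 36.0441
cooking oil: 24.1 × (6.27/7.41) = 24.1 × 0.846154 = 20.3923
eggs: 23.0 × (7.11/5.70) = 23.0 × 1.247368 = 28.6895
Index = Σ wᵢ·(p₁ᵢ/p₀ᵢ) = 21.5719 + 36.0441 + 20.3923 + 28.6895 = 106.6978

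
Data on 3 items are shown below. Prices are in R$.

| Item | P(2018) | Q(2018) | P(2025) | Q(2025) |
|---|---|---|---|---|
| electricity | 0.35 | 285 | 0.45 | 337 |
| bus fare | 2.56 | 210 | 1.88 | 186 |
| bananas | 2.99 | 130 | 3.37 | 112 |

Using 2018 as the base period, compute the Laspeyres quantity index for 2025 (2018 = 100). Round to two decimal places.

90.54

Laspeyres quantity index uses base-period prices as weights.
ΣP(2018)·Q(2025) = 0.35×337 + 2.56×186 + 2.99×112 = 117.95 + 476.16 + 334.88 = 928.99
ΣP(2018)·Q(2018) = 0.35×285 + 2.56×210 + 2.99×130 = 99.75 + 537.6 + 388.7 = 1026.05
Index = 928.99 / 1026.05 × 100 = 90.5404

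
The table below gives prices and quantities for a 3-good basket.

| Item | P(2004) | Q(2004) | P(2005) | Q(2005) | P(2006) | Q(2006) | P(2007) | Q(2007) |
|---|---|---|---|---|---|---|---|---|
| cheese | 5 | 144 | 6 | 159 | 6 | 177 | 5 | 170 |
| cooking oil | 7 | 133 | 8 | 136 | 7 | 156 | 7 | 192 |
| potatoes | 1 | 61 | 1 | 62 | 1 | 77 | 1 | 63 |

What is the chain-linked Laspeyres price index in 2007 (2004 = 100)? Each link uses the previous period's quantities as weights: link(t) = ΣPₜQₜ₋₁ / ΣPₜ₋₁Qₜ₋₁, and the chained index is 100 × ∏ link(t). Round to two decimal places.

Link 2004→2005:
ΣP(2005)Q(2004) = 6×144 + 8×133 + 1×61 = 864 + 1064 + 61 = 1989
ΣP(2004)Q(2004) = 5×144 + 7×133 + 1×61 = 720 + 931 + 61 = 1712
link = 1989/1712 = 1.161799
Link 2005→2006:
ΣP(2006)Q(2005) = 6×159 + 7×136 + 1×62 = 954 + 952 + 62 = 1968
ΣP(2005)Q(2005) = 6×159 + 8×136 + 1×62 = 954 + 1088 + 62 = 2104
link = 1968/2104 = 0.935361
Link 2006→2007:
ΣP(2007)Q(2006) = 5×177 + 7×156 + 1×77 = 885 + 1092 + 77 = 2054
ΣP(2006)Q(2006) = 6×177 + 7×156 + 1×77 = 1062 + 1092 + 77 = 2231
link = 2054/2231 = 0.920663
Chained index = 100 × 1.161799 × 0.935361 × 0.920663 = 100.0487

100.05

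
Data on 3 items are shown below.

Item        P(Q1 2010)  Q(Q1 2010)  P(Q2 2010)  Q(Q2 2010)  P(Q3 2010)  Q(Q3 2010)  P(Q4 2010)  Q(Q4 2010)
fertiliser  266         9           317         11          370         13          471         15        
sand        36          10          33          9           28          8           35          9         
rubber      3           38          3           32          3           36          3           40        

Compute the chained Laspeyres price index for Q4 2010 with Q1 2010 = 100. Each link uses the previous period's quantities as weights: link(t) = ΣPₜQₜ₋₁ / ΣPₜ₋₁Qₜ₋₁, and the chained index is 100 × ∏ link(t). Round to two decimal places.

165.75

Link Q1 2010→Q2 2010:
ΣP(Q2 2010)Q(Q1 2010) = 317×9 + 33×10 + 3×38 = 2853 + 330 + 114 = 3297
ΣP(Q1 2010)Q(Q1 2010) = 266×9 + 36×10 + 3×38 = 2394 + 360 + 114 = 2868
link = 3297/2868 = 1.149582
Link Q2 2010→Q3 2010:
ΣP(Q3 2010)Q(Q2 2010) = 370×11 + 28×9 + 3×32 = 4070 + 252 + 96 = 4418
ΣP(Q2 2010)Q(Q2 2010) = 317×11 + 33×9 + 3×32 = 3487 + 297 + 96 = 3880
link = 4418/3880 = 1.138660
Link Q3 2010→Q4 2010:
ΣP(Q4 2010)Q(Q3 2010) = 471×13 + 35×8 + 3×36 = 6123 + 280 + 108 = 6511
ΣP(Q3 2010)Q(Q3 2010) = 370×13 + 28×8 + 3×36 = 4810 + 224 + 108 = 5142
link = 6511/5142 = 1.266239
Chained index = 100 × 1.149582 × 1.138660 × 1.266239 = 165.7484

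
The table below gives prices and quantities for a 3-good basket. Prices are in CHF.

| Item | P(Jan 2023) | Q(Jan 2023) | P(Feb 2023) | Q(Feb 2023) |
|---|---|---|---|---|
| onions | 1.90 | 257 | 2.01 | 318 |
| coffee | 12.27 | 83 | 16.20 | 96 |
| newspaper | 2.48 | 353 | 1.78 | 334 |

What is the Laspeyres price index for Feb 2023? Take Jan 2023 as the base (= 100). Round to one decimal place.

Laspeyres price index uses base-period quantities as weights.
ΣP(Feb 2023)·Q(Jan 2023) = 2.01×257 + 16.20×83 + 1.78×353 = 516.57 + 1344.6 + 628.34 = 2489.51
ΣP(Jan 2023)·Q(Jan 2023) = 1.90×257 + 12.27×83 + 2.48×353 = 488.3 + 1018.41 + 875.44 = 2382.15
Index = 2489.51 / 2382.15 × 100 = 104.5069

104.5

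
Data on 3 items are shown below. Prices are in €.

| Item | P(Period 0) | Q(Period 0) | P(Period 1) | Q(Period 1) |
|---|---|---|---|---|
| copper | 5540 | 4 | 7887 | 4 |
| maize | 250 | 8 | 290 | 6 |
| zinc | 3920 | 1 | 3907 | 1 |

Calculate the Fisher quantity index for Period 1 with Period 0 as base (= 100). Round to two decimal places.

98.34

Laspeyres component (base-period weights):
ΣP(Period 0)Q(Period 1) = 5540×4 + 250×6 + 3920×1 = 22160 + 1500 + 3920 = 27580
ΣP(Period 0)Q(Period 0) = 5540×4 + 250×8 + 3920×1 = 22160 + 2000 + 3920 = 28080
L = 27580 / 28080 × 100 = 98.2194
Paasche component (current-period weights):
ΣP(Period 1)Q(Period 1) = 7887×4 + 290×6 + 3907×1 = 31548 + 1740 + 3907 = 37195
ΣP(Period 1)Q(Period 0) = 7887×4 + 290×8 + 3907×1 = 31548 + 2320 + 3907 = 37775
P = 37195 / 37775 × 100 = 98.4646
Fisher = √(L × P) = √(98.2194 × 98.4646) = 98.3419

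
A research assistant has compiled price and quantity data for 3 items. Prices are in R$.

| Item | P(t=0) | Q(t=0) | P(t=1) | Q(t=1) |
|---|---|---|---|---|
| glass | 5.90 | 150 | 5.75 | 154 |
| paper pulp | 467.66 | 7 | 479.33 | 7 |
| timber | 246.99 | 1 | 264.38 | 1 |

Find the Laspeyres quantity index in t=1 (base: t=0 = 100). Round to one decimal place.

100.5

Laspeyres quantity index uses base-period prices as weights.
ΣP(t=0)·Q(t=1) = 5.90×154 + 467.66×7 + 246.99×1 = 908.6 + 3273.62 + 246.99 = 4429.21
ΣP(t=0)·Q(t=0) = 5.90×150 + 467.66×7 + 246.99×1 = 885 + 3273.62 + 246.99 = 4405.61
Index = 4429.21 / 4405.61 × 100 = 100.5357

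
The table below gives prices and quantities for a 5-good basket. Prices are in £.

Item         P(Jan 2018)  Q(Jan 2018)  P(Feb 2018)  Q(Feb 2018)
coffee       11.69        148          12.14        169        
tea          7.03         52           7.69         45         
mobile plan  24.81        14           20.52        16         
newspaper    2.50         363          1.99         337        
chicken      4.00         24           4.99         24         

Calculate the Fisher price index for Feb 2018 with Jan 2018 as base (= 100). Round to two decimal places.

Laspeyres component (base-period weights):
ΣP(Feb 2018)Q(Jan 2018) = 12.14×148 + 7.69×52 + 20.52×14 + 1.99×363 + 4.99×24 = 1796.72 + 399.88 + 287.28 + 722.37 + 119.76 = 3326.01
ΣP(Jan 2018)Q(Jan 2018) = 11.69×148 + 7.03×52 + 24.81×14 + 2.50×363 + 4.00×24 = 1730.12 + 365.56 + 347.34 + 907.5 + 96 = 3446.52
L = 3326.01 / 3446.52 × 100 = 96.5034
Paasche component (current-period weights):
ΣP(Feb 2018)Q(Feb 2018) = 12.14×169 + 7.69×45 + 20.52×16 + 1.99×337 + 4.99×24 = 2051.66 + 346.05 + 328.32 + 670.63 + 119.76 = 3516.42
ΣP(Jan 2018)Q(Feb 2018) = 11.69×169 + 7.03×45 + 24.81×16 + 2.50×337 + 4.00×24 = 1975.61 + 316.35 + 396.96 + 842.5 + 96 = 3627.42
P = 3516.42 / 3627.42 × 100 = 96.9400
Fisher = √(L × P) = √(96.5034 × 96.9400) = 96.7215

96.72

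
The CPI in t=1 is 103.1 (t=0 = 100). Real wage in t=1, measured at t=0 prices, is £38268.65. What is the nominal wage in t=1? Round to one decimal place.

39455.0

Nominal = Real × (Index/100) = 38268.65 × (103.1/100)
        = 38268.65 × 1.031 = 39454.9781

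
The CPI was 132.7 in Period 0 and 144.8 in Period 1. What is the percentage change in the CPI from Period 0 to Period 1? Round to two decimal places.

9.12%

Change = (144.8 − 132.7) / 132.7 × 100
       = 12.1 / 132.7 × 100 = 9.1183%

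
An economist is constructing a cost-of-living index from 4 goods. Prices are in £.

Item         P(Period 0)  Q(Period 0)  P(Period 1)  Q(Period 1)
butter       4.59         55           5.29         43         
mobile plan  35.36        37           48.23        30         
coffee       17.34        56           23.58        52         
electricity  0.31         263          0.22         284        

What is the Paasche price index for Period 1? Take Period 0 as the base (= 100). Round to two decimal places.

131.81

Paasche price index uses current-period quantities as weights.
ΣP(Period 1)·Q(Period 1) = 5.29×43 + 48.23×30 + 23.58×52 + 0.22×284 = 227.47 + 1446.9 + 1226.16 + 62.48 = 2963.01
ΣP(Period 0)·Q(Period 1) = 4.59×43 + 35.36×30 + 17.34×52 + 0.31×284 = 197.37 + 1060.8 + 901.68 + 88.04 = 2247.89
Index = 2963.01 / 2247.89 × 100 = 131.8129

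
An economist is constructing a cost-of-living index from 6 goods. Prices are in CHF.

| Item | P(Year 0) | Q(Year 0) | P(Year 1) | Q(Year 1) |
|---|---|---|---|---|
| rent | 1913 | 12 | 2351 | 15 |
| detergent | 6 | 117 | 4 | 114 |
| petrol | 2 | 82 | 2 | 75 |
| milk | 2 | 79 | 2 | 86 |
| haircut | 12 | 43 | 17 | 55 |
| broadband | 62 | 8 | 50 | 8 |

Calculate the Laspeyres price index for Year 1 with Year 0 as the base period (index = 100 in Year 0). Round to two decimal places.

Laspeyres price index uses base-period quantities as weights.
ΣP(Year 1)·Q(Year 0) = 2351×12 + 4×117 + 2×82 + 2×79 + 17×43 + 50×8 = 28212 + 468 + 164 + 158 + 731 + 400 = 30133
ΣP(Year 0)·Q(Year 0) = 1913×12 + 6×117 + 2×82 + 2×79 + 12×43 + 62×8 = 22956 + 702 + 164 + 158 + 516 + 496 = 24992
Index = 30133 / 24992 × 100 = 120.5706

120.57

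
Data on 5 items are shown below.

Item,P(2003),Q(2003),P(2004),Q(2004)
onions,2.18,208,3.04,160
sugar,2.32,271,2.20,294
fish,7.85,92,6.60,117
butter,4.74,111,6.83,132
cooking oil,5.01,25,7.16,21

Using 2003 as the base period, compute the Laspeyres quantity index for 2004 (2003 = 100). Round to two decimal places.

Laspeyres quantity index uses base-period prices as weights.
ΣP(2003)·Q(2004) = 2.18×160 + 2.32×294 + 7.85×117 + 4.74×132 + 5.01×21 = 348.8 + 682.08 + 918.45 + 625.68 + 105.21 = 2680.22
ΣP(2003)·Q(2003) = 2.18×208 + 2.32×271 + 7.85×92 + 4.74×111 + 5.01×25 = 453.44 + 628.72 + 722.2 + 526.14 + 125.25 = 2455.75
Index = 2680.22 / 2455.75 × 100 = 109.1406

109.14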